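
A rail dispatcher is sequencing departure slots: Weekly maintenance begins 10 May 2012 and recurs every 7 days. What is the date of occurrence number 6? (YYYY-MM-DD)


First occurrence: 2012-05-10 (occurrence 1)
Each occurrence is 7 days after the previous.
Occurrence 6 is 5 weeks after the first.
5 weeks = 35 days
2012-05-10 + 35 days = 2012-06-14

2012-06-14


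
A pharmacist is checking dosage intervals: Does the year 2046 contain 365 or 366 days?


Year: 2046
Check leap year rules:
Divisible by 4? No
2046 is not a leap year
Days: 365

365


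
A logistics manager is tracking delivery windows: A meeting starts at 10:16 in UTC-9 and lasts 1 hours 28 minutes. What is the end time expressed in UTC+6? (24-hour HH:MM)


Start: 10:16 in UTC-9
Step 1 - add duration:
  minutes: 16 + 28 = 44
  hours: 10 + 1 + 0 = 11
  end in UTC-9: 11:44
Step 2 - convert UTC-9 -> UTC+6:
  offset difference: 6 - (-9) = 15 hours
  11 + (15) = 26 -> mod 24 = 2
Result: 02:44 in UTC+6

02:44


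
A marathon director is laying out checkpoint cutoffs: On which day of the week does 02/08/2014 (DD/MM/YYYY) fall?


Date: 2014-08-02
January 1, 2014 is a Wednesday
Day of year: 214
Offset from Jan 1: 213 days
213 mod 7 = 3
Result: Saturday

Saturday


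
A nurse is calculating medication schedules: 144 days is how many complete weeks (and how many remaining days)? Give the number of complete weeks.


Total days: 144
Days per week: 7
Division: 144 / 7 = 20 remainder 4
Complete weeks: 20
Remaining days: 4

20


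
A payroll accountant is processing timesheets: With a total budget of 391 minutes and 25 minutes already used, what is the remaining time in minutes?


Total budget: 391 minutes
Time used: 25 minutes
Remaining: 391 - 25 = 366 minutes
Percent used: 6.4%
Percent remaining: 93.6%

366


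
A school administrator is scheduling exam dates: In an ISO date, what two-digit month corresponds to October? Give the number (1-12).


Calendar month order:
9. September
10. October <--
11. November
October is month number 10

10


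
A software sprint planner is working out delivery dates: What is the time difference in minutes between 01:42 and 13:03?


Start time: 01:42 = 102 minutes from midnight
End time: 13:03 = 783 minutes from midnight
Difference: 783 - 102 = 681 minutes
That is 11 hours and 21 minutes

681


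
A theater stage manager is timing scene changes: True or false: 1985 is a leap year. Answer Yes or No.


Year: 1985
Divisible by 4? 1985 / 4 = 496.25 -> No
Not divisible by 4, so NOT a leap year

No


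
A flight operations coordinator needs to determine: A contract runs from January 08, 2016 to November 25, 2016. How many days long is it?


Start date: 2016-01-08
End date: 2016-11-25
Jan 2016: +24 days
Feb 2016: +29 days
Mar 2016: +31 days
... (8 more months)
Total: 322 days

322


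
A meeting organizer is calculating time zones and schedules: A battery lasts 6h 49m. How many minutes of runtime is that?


Hours: 6
Extra minutes: 49
Minutes per hour: 60
Hours to minutes: 6 x 60 = 360
Total: 360 + 49 = 409

409


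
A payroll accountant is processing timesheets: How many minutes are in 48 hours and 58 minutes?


Hours: 48
Minutes: 58
Convert hours to minutes: 48 x 60 = 2880
Add remaining minutes: 2880 + 58 = 2938

2938


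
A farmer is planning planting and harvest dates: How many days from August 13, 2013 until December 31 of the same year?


Start: August 13, 2013
End: December 31, 2013
Days left in August: 18
September: 30
October: 31
November: 30
December: 31
Sum of remaining months: 122
Total: 18 + 122 = 140

140


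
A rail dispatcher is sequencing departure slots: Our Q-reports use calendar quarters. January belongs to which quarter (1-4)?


Month: January (month 1)
Q1: January-March (months 1-3)
Q2: April-June (months 4-6)
Q3: July-September (months 7-9)
Q4: October-December (months 10-12)
Month 1 falls in Q1

1


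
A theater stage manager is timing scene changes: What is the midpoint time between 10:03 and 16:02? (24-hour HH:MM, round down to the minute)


Start time: 10:03 = 603 minutes from midnight
End time: 16:02 = 962 minutes from midnight
Sum: 603 + 962 = 1565
Midpoint: 1565 / 2 = 782 minutes
Convert: 782 / 60 = 13 hours, 2 minutes
Result: 13:02

13:02


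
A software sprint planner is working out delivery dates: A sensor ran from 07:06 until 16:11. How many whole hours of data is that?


Start: 07:06
End: 16:11
Hour difference: 16 - 7 = 9 hours
Minute difference: 11 - 6 = 5 minutes
Total minutes: 545
Complete hours: 545 / 60 = 9 (remainder 5)

9


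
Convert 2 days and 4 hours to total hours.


Days: 2
Extra hours: 4
Hours per day: 24
Days to hours: 2 x 24 = 48
Total: 48 + 4 = 52

52


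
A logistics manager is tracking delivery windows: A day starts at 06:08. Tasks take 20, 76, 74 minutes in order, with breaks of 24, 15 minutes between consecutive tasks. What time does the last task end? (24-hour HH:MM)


Start: 06:08 = 368 min from midnight
  after task 1 (20 min): 06:28
  after break (24 min): 06:52
  after task 2 (76 min): 08:08
  after break (15 min): 08:23
  after task 3 (74 min): 09:37
Total elapsed: 209 minutes
End time: 09:37

09:37


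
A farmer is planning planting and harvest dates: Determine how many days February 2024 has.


Month: February
Year: 2024
2024 is a leap year
February has 29 days
Total: 29 days

29


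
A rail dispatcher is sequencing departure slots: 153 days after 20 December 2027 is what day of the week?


Start: 2027-12-20 (Monday)
Step 1 - find target date: add 153 days
  2027-12-20 + 153 days = 2028-05-21
Step 2 - day of week:
  153 mod 7 = 6
  Monday + 6 days -> Sunday
Result: Sunday (2028-05-21)

Sunday


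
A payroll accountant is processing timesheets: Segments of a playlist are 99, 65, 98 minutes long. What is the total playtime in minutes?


Durations: 99, 65, 98
Running sum: 99
+ 65 = 164
+ 98 = 262
Total duration: 262 minutes
That is 4 hours and 22 minutes

262


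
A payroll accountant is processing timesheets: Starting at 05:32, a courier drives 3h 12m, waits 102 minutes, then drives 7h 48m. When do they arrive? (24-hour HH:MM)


Depart: 05:32
Leg 1: +192 min -> 08:44
Layover: +102 min -> 10:26
Leg 2: +468 min -> 18:14
Total travel: 762 minutes = 12h 42m
Arrival: 18:14

18:14


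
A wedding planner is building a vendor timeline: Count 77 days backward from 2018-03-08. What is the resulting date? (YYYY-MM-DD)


Start: 2018-03-08
Subtracting 77 days
Days already passed in March: 8
After going back through March: 69 more days to subtract
February 2018: 28 days, 41 remaining
January 2018: 31 days, 10 remaining
December 2017 has 31 days, need 10
Result: 2017-12-21

2017-12-21


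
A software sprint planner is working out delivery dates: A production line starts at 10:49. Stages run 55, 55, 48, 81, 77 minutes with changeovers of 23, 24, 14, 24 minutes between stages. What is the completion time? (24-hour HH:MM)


Start: 10:49 = 649 min from midnight
  after task 1 (55 min): 11:44
  after break (23 min): 12:07
  after task 2 (55 min): 13:02
  after break (24 min): 13:26
  after task 3 (48 min): 14:14
  after break (14 min): 14:28
  after task 4 (81 min): 15:49
  after break (24 min): 16:13
  after task 5 (77 min): 17:30
Total elapsed: 401 minutes
End time: 17:30

17:30


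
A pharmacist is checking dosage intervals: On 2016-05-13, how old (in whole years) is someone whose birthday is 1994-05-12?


Birth: 1994-05-12
Reference: 2016-05-13
Year difference: 2016 - 1994 = 22
Has birthday (05-12) occurred by 05-13? Yes
Age in full years: 22

22


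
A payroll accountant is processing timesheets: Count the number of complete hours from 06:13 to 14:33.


Start: 06:13
End: 14:33
Hour difference: 14 - 6 = 8 hours
Minute difference: 33 - 13 = 20 minutes
Total minutes: 500
Complete hours: 500 / 60 = 8 (remainder 20)

8


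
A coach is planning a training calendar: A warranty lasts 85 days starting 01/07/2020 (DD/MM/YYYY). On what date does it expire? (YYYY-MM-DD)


Start: 2020-07-01
Adding 85 days
Days remaining in July: 30
After July: 55 days still to add
August 2020: 31 days, 24 remaining
September 2020 has 30 days, need 24
Result: 2020-09-24

2020-09-24


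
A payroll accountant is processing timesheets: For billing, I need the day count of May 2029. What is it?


Month: May
Year: 2029
May is a 31-day month
Total: 31 days

31


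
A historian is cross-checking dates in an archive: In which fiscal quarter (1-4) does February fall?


Month: February (month 2)
Q1: January-March (months 1-3)
Q2: April-June (months 4-6)
Q3: July-September (months 7-9)
Q4: October-December (months 10-12)
Month 2 falls in Q1

1


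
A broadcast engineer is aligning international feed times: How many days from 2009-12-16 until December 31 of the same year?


Start: December 16, 2009
End: December 31, 2009
Days left in December: 15
Total: 15 days

15


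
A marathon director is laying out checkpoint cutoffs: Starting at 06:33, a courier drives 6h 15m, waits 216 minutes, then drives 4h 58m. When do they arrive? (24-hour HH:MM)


Depart: 06:33
Leg 1: +375 min -> 12:48
Layover: +216 min -> 16:24
Leg 2: +298 min -> 21:22
Total travel: 889 minutes = 14h 49m
Arrival: 21:22

21:22


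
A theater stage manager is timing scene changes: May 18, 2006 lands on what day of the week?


Date: 2006-05-18
January 1, 2006 is a Sunday
Day of year: 138
Offset from Jan 1: 137 days
137 mod 7 = 4
Result: Thursday

Thursday


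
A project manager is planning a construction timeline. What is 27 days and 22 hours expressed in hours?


Days: 27
Extra hours: 22
Hours per day: 24
Days to hours: 27 x 24 = 648
Total: 648 + 22 = 670

670


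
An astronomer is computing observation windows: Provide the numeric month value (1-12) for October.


Calendar month order:
9. September
10. October <--
11. November
October is month number 10

10


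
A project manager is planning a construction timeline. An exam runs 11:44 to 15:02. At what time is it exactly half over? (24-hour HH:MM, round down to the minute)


Start time: 11:44 = 704 minutes from midnight
End time: 15:02 = 902 minutes from midnight
Sum: 704 + 902 = 1606
Midpoint: 1606 / 2 = 803 minutes
Convert: 803 / 60 = 13 hours, 23 minutes
Result: 13:23

13:23


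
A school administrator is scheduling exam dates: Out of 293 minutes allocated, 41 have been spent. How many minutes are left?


Total budget: 293 minutes
Time used: 41 minutes
Remaining: 293 - 41 = 252 minutes
Percent used: 14.0%
Percent remaining: 86.0%

252


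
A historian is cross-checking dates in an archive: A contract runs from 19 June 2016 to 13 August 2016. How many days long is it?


Start date: 2016-06-19
End date: 2016-08-13
Jun 2016: +12 days
Jul 2016: +31 days
Aug 2016: +12 days
Total: 55 days

55


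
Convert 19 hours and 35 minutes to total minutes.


Hours: 19
Extra minutes: 35
Minutes per hour: 60
Hours to minutes: 19 x 60 = 1140
Total: 1140 + 35 = 1175

1175


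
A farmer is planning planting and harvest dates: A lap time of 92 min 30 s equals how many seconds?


Minutes: 92
Seconds: 30
Convert minutes to seconds: 92 x 60 = 5520
Add remaining seconds: 5520 + 30 = 5550

5550


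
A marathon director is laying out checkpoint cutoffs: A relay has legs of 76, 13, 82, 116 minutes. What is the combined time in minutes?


Durations: 76, 13, 82, 116
Running sum: 76
+ 13 = 89
+ 82 = 171
+ 116 = 287
Total duration: 287 minutes
That is 4 hours and 47 minutes

287


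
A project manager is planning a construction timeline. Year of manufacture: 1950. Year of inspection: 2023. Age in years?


Birth year: 1950
Current year: 2023
Age = current year - birth year
Age = 2023 - 1950 = 73

73


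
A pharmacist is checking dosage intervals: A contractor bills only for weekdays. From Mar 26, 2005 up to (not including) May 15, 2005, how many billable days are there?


Start: 2005-03-26 (Saturday)
End (exclusive): 2005-05-15 (Sunday)
Total calendar days: 50
Full weeks: 50 // 7 = 7 -> 35 weekdays
Remaining 1 days starting on Saturday:
  Sat(-) -> 0 weekdays
Total business days: 35 + 0 = 35

35


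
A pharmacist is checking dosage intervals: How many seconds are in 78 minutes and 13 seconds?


Minutes: 78
Extra seconds: 13
Seconds per minute: 60
Minutes to seconds: 78 x 60 = 4680
Total: 4680 + 13 = 4693

4693


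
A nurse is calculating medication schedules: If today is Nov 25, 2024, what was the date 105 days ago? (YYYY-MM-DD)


Start: 2024-11-25
Subtracting 105 days
Days already passed in November: 25
After going back through November: 80 more days to subtract
October 2024: 31 days, 49 remaining
September 2024: 30 days, 19 remaining
August 2024 has 31 days, need 19
Result: 2024-08-12

2024-08-12


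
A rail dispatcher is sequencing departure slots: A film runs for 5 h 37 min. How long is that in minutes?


Hours: 5
Minutes: 37
Convert hours to minutes: 5 x 60 = 300
Add remaining minutes: 300 + 37 = 337

337


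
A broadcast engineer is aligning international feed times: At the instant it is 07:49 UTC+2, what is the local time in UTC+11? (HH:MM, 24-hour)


Local time: 07:49 at UTC+2 (offset 2h)
Target zone: UTC+11 (offset 11h)
Difference: 11 - (2) = 9 hours
Calculation: 7 + (9) = 16
Result: 16:49

16:49


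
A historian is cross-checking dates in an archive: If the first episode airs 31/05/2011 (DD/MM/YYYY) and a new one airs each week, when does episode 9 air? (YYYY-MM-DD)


First occurrence: 2011-05-31 (occurrence 1)
Each occurrence is 7 days after the previous.
Occurrence 9 is 8 weeks after the first.
8 weeks = 56 days
2011-05-31 + 56 days = 2011-07-26

2011-07-26


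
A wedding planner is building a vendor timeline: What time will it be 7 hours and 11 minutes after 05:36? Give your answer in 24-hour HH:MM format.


Start time: 05:36
Adding: 7 hours 11 minutes
Minutes: 36 + 11 = 47
Hours: 5 + 7 + 0 = 12
Result: 12:47

12:47


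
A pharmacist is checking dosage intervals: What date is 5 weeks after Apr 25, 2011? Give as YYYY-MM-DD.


Start: 2011-04-25
Weeks to add: 5
Convert to days: 5 x 7 = 35 days
Add 35 days to 2011-04-25
Result: 2011-05-30

2011-05-30


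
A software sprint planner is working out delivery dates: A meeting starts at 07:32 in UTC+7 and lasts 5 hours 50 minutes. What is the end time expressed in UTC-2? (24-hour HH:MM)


Start: 07:32 in UTC+7
Step 1 - add duration:
  minutes: 32 + 50 = 82 (carry 1h)
  hours: 7 + 5 + 1 = 13
  end in UTC+7: 13:22
Step 2 - convert UTC+7 -> UTC-2:
  offset difference: -2 - (7) = -9 hours
  13 + (-9) = 4 -> mod 24 = 4
Result: 04:22 in UTC-2

04:22


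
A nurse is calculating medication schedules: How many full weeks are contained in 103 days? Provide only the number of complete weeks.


Total days: 103
Days per week: 7
Division: 103 / 7 = 14 remainder 5
Complete weeks: 14
Remaining days: 5

14


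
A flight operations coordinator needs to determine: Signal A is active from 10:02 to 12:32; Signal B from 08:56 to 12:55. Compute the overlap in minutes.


Interval A: [602, 752] minutes from midnight
Interval B: [536, 775] minutes from midnight
Overlap start = max(602, 536) = 602
Overlap end = min(752, 775) = 752
Overlap = 752 - 602 = 150 minutes

150


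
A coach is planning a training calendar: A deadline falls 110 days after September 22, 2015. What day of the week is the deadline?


Start: 2015-09-22 (Tuesday)
Step 1 - find target date: add 110 days
  2015-09-22 + 110 days = 2016-01-10
Step 2 - day of week:
  110 mod 7 = 5
  Tuesday + 5 days -> Sunday
Result: Sunday (2016-01-10)

Sunday


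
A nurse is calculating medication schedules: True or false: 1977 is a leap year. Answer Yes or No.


Year: 1977
Divisible by 4? 1977 / 4 = 494.25 -> No
Not divisible by 4, so NOT a leap year

No


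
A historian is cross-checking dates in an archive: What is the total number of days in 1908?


Year: 1908
Check leap year rules:
Divisible by 4? Yes
Divisible by 100? No
1908 is a leap year
Days: 366

366


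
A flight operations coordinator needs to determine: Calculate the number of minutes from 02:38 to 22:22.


Start time: 02:38 = 158 minutes from midnight
End time: 22:22 = 1342 minutes from midnight
Difference: 1342 - 158 = 1184 minutes
That is 19 hours and 44 minutes

1184


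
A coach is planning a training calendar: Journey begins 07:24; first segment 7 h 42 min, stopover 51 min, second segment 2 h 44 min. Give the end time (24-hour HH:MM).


Depart: 07:24
Leg 1: +462 min -> 15:06
Layover: +51 min -> 15:57
Leg 2: +164 min -> 18:41
Total travel: 677 minutes = 11h 17m
Arrival: 18:41

18:41


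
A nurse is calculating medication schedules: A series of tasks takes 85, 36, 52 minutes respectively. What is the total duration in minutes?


Durations: 85, 36, 52
Running sum: 85
+ 36 = 121
+ 52 = 173
Total duration: 173 minutes
That is 2 hours and 53 minutes

173


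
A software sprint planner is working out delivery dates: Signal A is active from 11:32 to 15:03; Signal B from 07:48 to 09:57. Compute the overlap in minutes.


Interval A: [692, 903] minutes from midnight
Interval B: [468, 597] minutes from midnight
Overlap start = max(692, 468) = 692
Overlap end = min(903, 597) = 597
End <= start, so the intervals do not overlap: 0 minutes

0


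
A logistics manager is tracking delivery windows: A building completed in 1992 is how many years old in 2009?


Birth year: 1992
Current year: 2009
Age = current year - birth year
Age = 2009 - 1992 = 17

17


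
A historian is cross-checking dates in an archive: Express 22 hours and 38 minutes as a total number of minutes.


Hours: 22
Extra minutes: 38
Minutes per hour: 60
Hours to minutes: 22 x 60 = 1320
Total: 1320 + 38 = 1358

1358


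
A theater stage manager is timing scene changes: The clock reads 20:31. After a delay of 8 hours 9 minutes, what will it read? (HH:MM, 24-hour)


Start time: 20:31
Adding: 8 hours 9 minutes
Minutes: 31 + 9 = 40
Hours: 20 + 8 + 0 = 28
Hour wraparound: 28 mod 24 = 4
Result: 04:40

04:40


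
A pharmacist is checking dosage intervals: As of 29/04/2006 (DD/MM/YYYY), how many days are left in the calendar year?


Start: April 29, 2006
End: December 31, 2006
Days left in April: 1
May: 31
June: 30
July: 31
August: 31
... plus remaining months
Sum of remaining months: 245
Total: 1 + 245 = 246

246


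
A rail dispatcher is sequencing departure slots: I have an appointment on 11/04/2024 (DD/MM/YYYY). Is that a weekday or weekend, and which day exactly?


Date: 2024-04-11
January 1, 2024 is a Monday
Day of year: 102
Offset from Jan 1: 101 days
101 mod 7 = 3
Result: Thursday

Thursday


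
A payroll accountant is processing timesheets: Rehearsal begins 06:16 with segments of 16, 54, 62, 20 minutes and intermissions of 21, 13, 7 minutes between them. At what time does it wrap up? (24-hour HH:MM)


Start: 06:16 = 376 min from midnight
  after task 1 (16 min): 06:32
  after break (21 min): 06:53
  after task 2 (54 min): 07:47
  after break (13 min): 08:00
  after task 3 (62 min): 09:02
  after break (7 min): 09:09
  after task 4 (20 min): 09:29
Total elapsed: 193 minutes
End time: 09:29

09:29


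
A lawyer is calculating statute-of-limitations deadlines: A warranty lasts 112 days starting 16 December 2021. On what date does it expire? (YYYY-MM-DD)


Start: 2021-12-16
Adding 112 days
Days remaining in December: 15
After December: 97 days still to add
January 2022: 31 days, 66 remaining
February 2022: 28 days, 38 remaining
March 2022: 31 days, 7 remaining
April 2022 has 30 days, need 7
Result: 2022-04-07

2022-04-07


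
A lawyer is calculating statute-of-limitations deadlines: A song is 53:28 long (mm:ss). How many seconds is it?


Minutes: 53
Extra seconds: 28
Seconds per minute: 60
Minutes to seconds: 53 x 60 = 3180
Total: 3180 + 28 = 3208

3208


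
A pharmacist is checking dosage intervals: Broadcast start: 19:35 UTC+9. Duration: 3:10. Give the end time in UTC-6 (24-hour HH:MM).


Start: 19:35 in UTC+9
Step 1 - add duration:
  minutes: 35 + 10 = 45
  hours: 19 + 3 + 0 = 22
  end in UTC+9: 22:45
Step 2 - convert UTC+9 -> UTC-6:
  offset difference: -6 - (9) = -15 hours
  22 + (-15) = 7 -> mod 24 = 7
Result: 07:45 in UTC-6

07:45


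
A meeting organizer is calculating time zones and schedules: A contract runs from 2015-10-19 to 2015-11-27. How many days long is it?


Start date: 2015-10-19
End date: 2015-11-27
Oct 2015: +13 days
Nov 2015: +26 days
Total: 39 days

39


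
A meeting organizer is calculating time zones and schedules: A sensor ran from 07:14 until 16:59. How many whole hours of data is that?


Start: 07:14
End: 16:59
Hour difference: 16 - 7 = 9 hours
Minute difference: 59 - 14 = 45 minutes
Total minutes: 585
Complete hours: 585 / 60 = 9 (remainder 45)

9


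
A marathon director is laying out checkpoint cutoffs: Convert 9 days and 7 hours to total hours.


Days: 9
Extra hours: 7
Hours per day: 24
Days to hours: 9 x 24 = 216
Total: 216 + 7 = 223

223


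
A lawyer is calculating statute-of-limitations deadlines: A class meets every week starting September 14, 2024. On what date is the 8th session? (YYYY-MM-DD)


First occurrence: 2024-09-14 (occurrence 1)
Each occurrence is 7 days after the previous.
Occurrence 8 is 7 weeks after the first.
7 weeks = 49 days
2024-09-14 + 49 days = 2024-11-02

2024-11-02


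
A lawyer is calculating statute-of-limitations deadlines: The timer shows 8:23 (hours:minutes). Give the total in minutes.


Hours: 8
Minutes: 23
Convert hours to minutes: 8 x 60 = 480
Add remaining minutes: 480 + 23 = 503

503


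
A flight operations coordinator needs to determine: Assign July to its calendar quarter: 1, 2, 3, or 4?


Month: July (month 7)
Q1: January-March (months 1-3)
Q2: April-June (months 4-6)
Q3: July-September (months 7-9)
Q4: October-December (months 10-12)
Month 7 falls in Q3

3


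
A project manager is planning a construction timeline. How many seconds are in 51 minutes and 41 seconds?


Minutes: 51
Seconds: 41
Convert minutes to seconds: 51 x 60 = 3060
Add remaining seconds: 3060 + 41 = 3101

3101


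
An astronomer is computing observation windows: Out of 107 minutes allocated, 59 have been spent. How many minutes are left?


Total budget: 107 minutes
Time used: 59 minutes
Remaining: 107 - 59 = 48 minutes
Percent used: 55.1%
Percent remaining: 44.9%

48


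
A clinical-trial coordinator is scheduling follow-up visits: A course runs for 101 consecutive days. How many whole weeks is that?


Total days: 101
Days per week: 7
Division: 101 / 7 = 14 remainder 3
Complete weeks: 14
Remaining days: 3

14


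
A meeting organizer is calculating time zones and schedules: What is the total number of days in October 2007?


Month: October
Year: 2007
October is a 31-day month
Total: 31 days

31


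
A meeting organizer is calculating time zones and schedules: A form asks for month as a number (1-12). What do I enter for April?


Calendar month order:
3. March
4. April <--
5. May
April is month number 4

4


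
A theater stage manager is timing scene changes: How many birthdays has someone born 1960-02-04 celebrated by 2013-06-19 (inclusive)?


Birth: 1960-02-04
Reference: 2013-06-19
Year difference: 2013 - 1960 = 53
Has birthday (02-04) occurred by 06-19? Yes
Age in full years: 53

53


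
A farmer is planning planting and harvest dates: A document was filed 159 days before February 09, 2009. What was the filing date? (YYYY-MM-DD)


Start: 2009-02-09
Subtracting 159 days
Days already passed in February: 9
After going back through February: 150 more days to subtract
January 2009: 31 days, 119 remaining
December 2008: 31 days, 88 remaining
November 2008: 30 days, 58 remaining
October 2008: 31 days, 27 remaining
Result: 2008-09-03

2008-09-03


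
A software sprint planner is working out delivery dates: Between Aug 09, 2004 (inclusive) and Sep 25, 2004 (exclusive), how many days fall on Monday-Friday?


Start: 2004-08-09 (Monday)
End (exclusive): 2004-09-25 (Saturday)
Total calendar days: 47
Full weeks: 47 // 7 = 6 -> 30 weekdays
Remaining 5 days starting on Monday:
  Mon(w), Tue(w), Wed(w), Thu(w), Fri(w) -> 5 weekdays
Total business days: 30 + 5 = 35

35


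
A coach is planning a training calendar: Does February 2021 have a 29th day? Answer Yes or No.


Year: 2021
Divisible by 4? 2021 / 4 = 505.25 -> No
Not divisible by 4, so NOT a leap year

No


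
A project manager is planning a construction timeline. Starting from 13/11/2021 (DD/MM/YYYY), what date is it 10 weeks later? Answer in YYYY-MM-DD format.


Start: 2021-11-13
Weeks to add: 10
Convert to days: 10 x 7 = 70 days
Add 70 days to 2021-11-13
Result: 2022-01-22

2022-01-22


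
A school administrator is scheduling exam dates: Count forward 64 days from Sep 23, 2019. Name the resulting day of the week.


Start: 2019-09-23 (Monday)
Step 1 - find target date: add 64 days
  2019-09-23 + 64 days = 2019-11-26
Step 2 - day of week:
  64 mod 7 = 1
  Monday + 1 days -> Tuesday
Result: Tuesday (2019-11-26)

Tuesday


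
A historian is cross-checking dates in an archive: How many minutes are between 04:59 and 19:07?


Start time: 04:59 = 299 minutes from midnight
End time: 19:07 = 1147 minutes from midnight
Difference: 1147 - 299 = 848 minutes
That is 14 hours and 8 minutes

848


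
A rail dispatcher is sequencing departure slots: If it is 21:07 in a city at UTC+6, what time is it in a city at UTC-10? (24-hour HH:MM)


Local time: 21:07 at UTC+6 (offset 6h)
Target zone: UTC-10 (offset -10h)
Difference: -10 - (6) = -16 hours
Calculation: 21 + (-16) = 5
Result: 05:07

05:07


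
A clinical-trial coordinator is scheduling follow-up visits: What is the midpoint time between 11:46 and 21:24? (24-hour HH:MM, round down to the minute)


Start time: 11:46 = 706 minutes from midnight
End time: 21:24 = 1284 minutes from midnight
Sum: 706 + 1284 = 1990
Midpoint: 1990 / 2 = 995 minutes
Convert: 995 / 60 = 16 hours, 35 minutes
Result: 16:35

16:35


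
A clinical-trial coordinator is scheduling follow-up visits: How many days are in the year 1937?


Year: 1937
Check leap year rules:
Divisible by 4? No
1937 is not a leap year
Days: 365

365


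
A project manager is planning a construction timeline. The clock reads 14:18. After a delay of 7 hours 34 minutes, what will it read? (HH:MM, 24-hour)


Start time: 14:18
Adding: 7 hours 34 minutes
Minutes: 18 + 34 = 52
Hours: 14 + 7 + 0 = 21
Result: 21:52

21:52


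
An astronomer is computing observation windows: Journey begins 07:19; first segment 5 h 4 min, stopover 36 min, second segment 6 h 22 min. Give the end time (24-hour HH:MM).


Depart: 07:19
Leg 1: +304 min -> 12:23
Layover: +36 min -> 12:59
Leg 2: +382 min -> 19:21
Total travel: 722 minutes = 12h 2m
Arrival: 19:21

19:21


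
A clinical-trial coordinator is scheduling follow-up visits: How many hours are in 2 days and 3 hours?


Days: 2
Extra hours: 3
Hours per day: 24
Days to hours: 2 x 24 = 48
Total: 48 + 3 = 51

51


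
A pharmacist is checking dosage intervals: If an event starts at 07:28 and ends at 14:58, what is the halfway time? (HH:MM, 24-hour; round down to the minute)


Start time: 07:28 = 448 minutes from midnight
End time: 14:58 = 898 minutes from midnight
Sum: 448 + 898 = 1346
Midpoint: 1346 / 2 = 673 minutes
Convert: 673 / 60 = 11 hours, 13 minutes
Result: 11:13

11:13


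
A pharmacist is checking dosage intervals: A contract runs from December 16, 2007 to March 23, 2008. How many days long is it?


Start date: 2007-12-16
End date: 2008-03-23
Dec 2007: +16 days
Jan 2008: +31 days
Feb 2008: +29 days
Mar 2008: +22 days
Total: 98 days

98


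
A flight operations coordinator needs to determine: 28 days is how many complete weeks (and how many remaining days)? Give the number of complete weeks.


Total days: 28
Days per week: 7
Division: 28 / 7 = 4 remainder 0
Complete weeks: 4
Remaining days: 0

4


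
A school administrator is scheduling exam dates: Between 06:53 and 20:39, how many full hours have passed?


Start: 06:53
End: 20:39
Hour difference: 20 - 6 = 14 hours
Minute difference: 39 - 53 = -14 minutes
Total minutes: 826
Complete hours: 826 / 60 = 13 (remainder 46)

13


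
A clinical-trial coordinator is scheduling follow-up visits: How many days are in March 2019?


Month: March
Year: 2019
March is a 31-day month
Total: 31 days

31


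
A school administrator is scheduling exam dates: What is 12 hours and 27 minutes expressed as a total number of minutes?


Hours: 12
Minutes: 27
Convert hours to minutes: 12 x 60 = 720
Add remaining minutes: 720 + 27 = 747

747


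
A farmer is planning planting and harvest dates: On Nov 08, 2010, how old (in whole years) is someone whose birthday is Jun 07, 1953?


Birth: 1953-06-07
Reference: 2010-11-08
Year difference: 2010 - 1953 = 57
Has birthday (06-07) occurred by 11-08? Yes
Age in full years: 57

57


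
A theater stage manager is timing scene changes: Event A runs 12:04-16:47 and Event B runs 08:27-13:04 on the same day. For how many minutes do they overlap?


Interval A: [724, 1007] minutes from midnight
Interval B: [507, 784] minutes from midnight
Overlap start = max(724, 507) = 724
Overlap end = min(1007, 784) = 784
Overlap = 784 - 724 = 60 minutes

60


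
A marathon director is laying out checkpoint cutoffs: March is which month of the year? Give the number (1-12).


Calendar month order:
2. February
3. March <--
4. April
March is month number 3

3


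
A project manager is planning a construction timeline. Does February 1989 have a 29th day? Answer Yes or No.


Year: 1989
Divisible by 4? 1989 / 4 = 497.25 -> No
Not divisible by 4, so NOT a leap year

No


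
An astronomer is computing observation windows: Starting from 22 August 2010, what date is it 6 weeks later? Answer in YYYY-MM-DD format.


Start: 2010-08-22
Weeks to add: 6
Convert to days: 6 x 7 = 42 days
Add 42 days to 2010-08-22
Result: 2010-10-03

2010-10-03


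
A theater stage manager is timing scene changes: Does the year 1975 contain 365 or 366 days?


Year: 1975
Check leap year rules:
Divisible by 4? No
1975 is not a leap year
Days: 365

365


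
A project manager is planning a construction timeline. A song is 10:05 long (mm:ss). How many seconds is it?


Minutes: 10
Extra seconds: 5
Seconds per minute: 60
Minutes to seconds: 10 x 60 = 600
Total: 600 + 5 = 605

605


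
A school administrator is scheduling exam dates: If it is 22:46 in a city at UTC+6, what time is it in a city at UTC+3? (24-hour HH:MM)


Local time: 22:46 at UTC+6 (offset 6h)
Target zone: UTC+3 (offset 3h)
Difference: 3 - (6) = -3 hours
Calculation: 22 + (-3) = 19
Result: 19:46

19:46


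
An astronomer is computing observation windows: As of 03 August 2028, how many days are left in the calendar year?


Start: August 03, 2028
End: December 31, 2028
Days left in August: 28
September: 30
October: 31
November: 30
December: 31
Sum of remaining months: 122
Total: 28 + 122 = 150

150


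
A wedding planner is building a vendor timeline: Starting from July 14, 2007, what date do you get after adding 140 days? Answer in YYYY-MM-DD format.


Start: 2007-07-14
Adding 140 days
Days remaining in July: 17
After July: 123 days still to add
August 2007: 31 days, 92 remaining
September 2007: 30 days, 62 remaining
October 2007: 31 days, 31 remaining
November 2007: 30 days, 1 remaining
Result: 2007-12-01

2007-12-01


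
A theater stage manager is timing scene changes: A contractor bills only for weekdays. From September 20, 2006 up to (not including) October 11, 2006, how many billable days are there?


Start: 2006-09-20 (Wednesday)
End (exclusive): 2006-10-11 (Wednesday)
Total calendar days: 21
Full weeks: 21 // 7 = 3 -> 15 weekdays
Remaining 0 days starting on Wednesday:
Total business days: 15 + 0 = 15

15


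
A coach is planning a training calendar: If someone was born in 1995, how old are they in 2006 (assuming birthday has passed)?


Birth year: 1995
Current year: 2006
Age = current year - birth year
Age = 2006 - 1995 = 11

11


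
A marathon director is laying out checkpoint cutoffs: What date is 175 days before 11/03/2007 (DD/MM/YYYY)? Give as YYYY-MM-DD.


Start: 2007-03-11
Subtracting 175 days
Days already passed in March: 11
After going back through March: 164 more days to subtract
February 2007: 28 days, 136 remaining
January 2007: 31 days, 105 remaining
December 2006: 31 days, 74 remaining
November 2006: 30 days, 44 remaining
Result: 2006-09-17

2006-09-17


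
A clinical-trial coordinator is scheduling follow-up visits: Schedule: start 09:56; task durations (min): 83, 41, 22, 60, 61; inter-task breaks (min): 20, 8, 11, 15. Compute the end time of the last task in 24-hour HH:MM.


Start: 09:56 = 596 min from midnight
  after task 1 (83 min): 11:19
  after break (20 min): 11:39
  after task 2 (41 min): 12:20
  after break (8 min): 12:28
  after task 3 (22 min): 12:50
  after break (11 min): 13:01
  after task 4 (60 min): 14:01
  after break (15 min): 14:16
  after task 5 (61 min): 15:17
Total elapsed: 321 minutes
End time: 15:17

15:17


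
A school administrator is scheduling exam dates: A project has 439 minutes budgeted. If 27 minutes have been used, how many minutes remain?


Total budget: 439 minutes
Time used: 27 minutes
Remaining: 439 - 27 = 412 minutes
Percent used: 6.2%
Percent remaining: 93.8%

412


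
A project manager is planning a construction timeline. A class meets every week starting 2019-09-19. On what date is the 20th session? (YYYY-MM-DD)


First occurrence: 2019-09-19 (occurrence 1)
Each occurrence is 7 days after the previous.
Occurrence 20 is 19 weeks after the first.
19 weeks = 133 days
2019-09-19 + 133 days = 2020-01-30

2020-01-30


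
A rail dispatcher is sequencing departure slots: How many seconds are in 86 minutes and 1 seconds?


Minutes: 86
Seconds: 1
Convert minutes to seconds: 86 x 60 = 5160
Add remaining seconds: 5160 + 1 = 5161

5161


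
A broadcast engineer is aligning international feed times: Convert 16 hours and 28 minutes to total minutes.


Hours: 16
Extra minutes: 28
Minutes per hour: 60
Hours to minutes: 16 x 60 = 960
Total: 960 + 28 = 988

988


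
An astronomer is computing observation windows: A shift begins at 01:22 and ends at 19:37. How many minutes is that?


Start time: 01:22 = 82 minutes from midnight
End time: 19:37 = 1177 minutes from midnight
Difference: 1177 - 82 = 1095 minutes
That is 18 hours and 15 minutes

1095


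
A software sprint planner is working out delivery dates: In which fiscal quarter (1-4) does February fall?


Month: February (month 2)
Q1: January-March (months 1-3)
Q2: April-June (months 4-6)
Q3: July-September (months 7-9)
Q4: October-December (months 10-12)
Month 2 falls in Q1

1


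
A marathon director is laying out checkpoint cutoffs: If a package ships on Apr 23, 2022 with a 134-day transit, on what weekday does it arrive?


Start: 2022-04-23 (Saturday)
Step 1 - find target date: add 134 days
  2022-04-23 + 134 days = 2022-09-04
Step 2 - day of week:
  134 mod 7 = 1
  Saturday + 1 days -> Sunday
Result: Sunday (2022-09-04)

Sunday


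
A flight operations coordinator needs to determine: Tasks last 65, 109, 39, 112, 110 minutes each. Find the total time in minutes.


Durations: 65, 109, 39, 112, 110
Running sum: 65
+ 109 = 174
+ 39 = 213
+ 112 = 325
+ 110 = 435
Total duration: 435 minutes
That is 7 hours and 15 minutes

435


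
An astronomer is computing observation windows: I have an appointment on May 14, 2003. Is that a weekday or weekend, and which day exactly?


Date: 2003-05-14
January 1, 2003 is a Wednesday
Day of year: 134
Offset from Jan 1: 133 days
133 mod 7 = 0
Result: Wednesday

Wednesday


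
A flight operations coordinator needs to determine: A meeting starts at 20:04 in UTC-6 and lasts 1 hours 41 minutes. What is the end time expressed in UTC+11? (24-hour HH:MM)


Start: 20:04 in UTC-6
Step 1 - add duration:
  minutes: 4 + 41 = 45
  hours: 20 + 1 + 0 = 21
  end in UTC-6: 21:45
Step 2 - convert UTC-6 -> UTC+11:
  offset difference: 11 - (-6) = 17 hours
  21 + (17) = 38 -> mod 24 = 14
Result: 14:45 in UTC+11

14:45


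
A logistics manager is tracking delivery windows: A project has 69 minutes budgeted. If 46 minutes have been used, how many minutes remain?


Total budget: 69 minutes
Time used: 46 minutes
Remaining: 69 - 46 = 23 minutes
Percent used: 66.7%
Percent remaining: 33.3%

23


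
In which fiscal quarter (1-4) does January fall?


Month: January (month 1)
Q1: January-March (months 1-3)
Q2: April-June (months 4-6)
Q3: July-September (months 7-9)
Q4: October-December (months 10-12)
Month 1 falls in Q1

1


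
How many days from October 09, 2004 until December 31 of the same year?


Start: October 09, 2004
End: December 31, 2004
Days left in October: 22
November: 30
December: 31
Sum of remaining months: 61
Total: 22 + 61 = 83

83


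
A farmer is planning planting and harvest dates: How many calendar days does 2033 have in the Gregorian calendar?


Year: 2033
Check leap year rules:
Divisible by 4? No
2033 is not a leap year
Days: 365

365


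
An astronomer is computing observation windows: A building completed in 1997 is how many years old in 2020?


Birth year: 1997
Current year: 2020
Age = current year - birth year
Age = 2020 - 1997 = 23

23


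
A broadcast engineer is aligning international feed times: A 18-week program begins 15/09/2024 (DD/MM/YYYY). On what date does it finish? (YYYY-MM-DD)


Start: 2024-09-15
Weeks to add: 18
Convert to days: 18 x 7 = 126 days
Add 126 days to 2024-09-15
Result: 2025-01-19

2025-01-19


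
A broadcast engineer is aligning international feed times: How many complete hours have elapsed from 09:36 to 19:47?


Start: 09:36
End: 19:47
Hour difference: 19 - 9 = 10 hours
Minute difference: 47 - 36 = 11 minutes
Total minutes: 611
Complete hours: 611 / 60 = 10 (remainder 11)

10


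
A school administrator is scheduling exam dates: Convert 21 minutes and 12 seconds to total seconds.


Minutes: 21
Extra seconds: 12
Seconds per minute: 60
Minutes to seconds: 21 x 60 = 1260
Total: 1260 + 12 = 1272

1272


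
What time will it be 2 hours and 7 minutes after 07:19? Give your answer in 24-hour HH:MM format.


Start time: 07:19
Adding: 2 hours 7 minutes
Minutes: 19 + 7 = 26
Hours: 7 + 2 + 0 = 9
Result: 09:26

09:26


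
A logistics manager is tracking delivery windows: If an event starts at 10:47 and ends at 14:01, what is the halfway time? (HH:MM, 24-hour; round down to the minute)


Start time: 10:47 = 647 minutes from midnight
End time: 14:01 = 841 minutes from midnight
Sum: 647 + 841 = 1488
Midpoint: 1488 / 2 = 744 minutes
Convert: 744 / 60 = 12 hours, 24 minutes
Result: 12:24

12:24


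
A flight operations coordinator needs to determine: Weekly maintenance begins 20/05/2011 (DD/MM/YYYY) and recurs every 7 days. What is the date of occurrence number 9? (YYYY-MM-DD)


First occurrence: 2011-05-20 (occurrence 1)
Each occurrence is 7 days after the previous.
Occurrence 9 is 8 weeks after the first.
8 weeks = 56 days
2011-05-20 + 56 days = 2011-07-15

2011-07-15


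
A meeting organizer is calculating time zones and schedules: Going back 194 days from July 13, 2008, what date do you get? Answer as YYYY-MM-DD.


Start: 2008-07-13
Subtracting 194 days
Days already passed in July: 13
After going back through July: 181 more days to subtract
June 2008: 30 days, 151 remaining
May 2008: 31 days, 120 remaining
April 2008: 30 days, 90 remaining
March 2008: 31 days, 59 remaining
Result: 2008-01-01

2008-01-01


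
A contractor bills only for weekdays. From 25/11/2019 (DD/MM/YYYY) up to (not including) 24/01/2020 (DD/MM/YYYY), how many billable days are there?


Start: 2019-11-25 (Monday)
End (exclusive): 2020-01-24 (Friday)
Total calendar days: 60
Full weeks: 60 // 7 = 8 -> 40 weekdays
Remaining 4 days starting on Monday:
  Mon(w), Tue(w), Wed(w), Thu(w) -> 4 weekdays
Total business days: 40 + 4 = 44

44
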